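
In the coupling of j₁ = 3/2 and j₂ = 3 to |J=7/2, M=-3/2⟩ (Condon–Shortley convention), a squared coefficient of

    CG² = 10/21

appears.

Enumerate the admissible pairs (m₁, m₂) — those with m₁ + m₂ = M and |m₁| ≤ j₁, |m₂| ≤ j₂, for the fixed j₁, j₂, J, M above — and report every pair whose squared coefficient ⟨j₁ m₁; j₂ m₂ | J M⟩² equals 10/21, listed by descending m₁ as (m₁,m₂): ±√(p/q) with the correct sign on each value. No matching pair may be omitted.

Admissible pairs with m₁+m₂ = M = -3/2: (-3/2,0), (-1/2,-1), (1/2,-2), (3/2,-3)
  (m₁,m₂)=(3/2,-3): CG² = 2/21, CG = +√(2/21)
  (m₁,m₂)=(1/2,-2): CG² = 3/7, CG = +√(3/7)
  (m₁,m₂)=(-1/2,-1): CG² = 0/1, CG = 0
  (m₁,m₂)=(-3/2,0): CG² = 10/21, CG = −√(10/21)   ← matches the target
Pairs with CG² = 10/21: (-3/2,0): −√(10/21)

(-3/2,0): −√(10/21)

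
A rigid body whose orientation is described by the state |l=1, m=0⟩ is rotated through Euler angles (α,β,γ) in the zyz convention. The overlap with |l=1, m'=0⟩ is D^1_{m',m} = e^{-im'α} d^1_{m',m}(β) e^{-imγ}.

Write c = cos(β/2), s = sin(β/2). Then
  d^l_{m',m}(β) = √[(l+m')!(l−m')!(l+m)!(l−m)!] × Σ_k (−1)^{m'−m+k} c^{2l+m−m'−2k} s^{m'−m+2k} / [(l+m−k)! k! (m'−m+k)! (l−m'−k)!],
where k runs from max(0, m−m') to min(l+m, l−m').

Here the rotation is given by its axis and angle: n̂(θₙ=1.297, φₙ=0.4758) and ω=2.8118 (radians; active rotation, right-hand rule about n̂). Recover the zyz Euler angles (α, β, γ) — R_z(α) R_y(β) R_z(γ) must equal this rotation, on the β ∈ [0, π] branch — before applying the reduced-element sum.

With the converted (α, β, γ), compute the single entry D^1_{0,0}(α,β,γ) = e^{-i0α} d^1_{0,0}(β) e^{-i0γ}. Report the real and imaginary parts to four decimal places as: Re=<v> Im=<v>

Re=-0.8038 Im=0.0000

Axis–angle → zyz. n̂ = (sinθₙcosφₙ, sinθₙsinφₙ, cosθₙ) = (+0.855815, +0.440988, +0.270388), ω = 2.8118.
R = I cosω + sinω [n̂]ₓ + (1−cosω) n̂n̂ᵀ gives
  R = [+0.479260, +0.646906, +0.593147; +0.822034, -0.567649, -0.045103; +0.307522, +0.509203, -0.803830]
β = atan2(√(R₁₃²+R₂₃²), R₃₃) = 2.504502; α = atan2(R₂₃, R₁₃) mod 2π = 6.207291; γ = atan2(R₃₂, −R₃₁) mod 2π = 2.114099
Split into d^1_{0,0}(β=2.5045) × two z-phases.
With c≡cos(β/2)=0.313185 and s≡sin(β/2)=0.949692, N=[1·1·1·1]^{1/2}=1.000000
k∈{0,1} keeps every argument non-negative
  k=0: (−1)^0·1.0000/(1)·0.3132^2·0.9497^0 = +0.098085
  k=1: (−1)^1·1.0000/(1)·0.3132^0·0.9497^2 = -0.901915
d^1_{0,0}(2.5045) = +0.098085 -0.901915 = -0.803830
Attach z-rotation phases: D = e^{-i(0)(6.2073)}·(-0.803830)·e^{-i(0)(2.1141)} = -0.803830+0.000000i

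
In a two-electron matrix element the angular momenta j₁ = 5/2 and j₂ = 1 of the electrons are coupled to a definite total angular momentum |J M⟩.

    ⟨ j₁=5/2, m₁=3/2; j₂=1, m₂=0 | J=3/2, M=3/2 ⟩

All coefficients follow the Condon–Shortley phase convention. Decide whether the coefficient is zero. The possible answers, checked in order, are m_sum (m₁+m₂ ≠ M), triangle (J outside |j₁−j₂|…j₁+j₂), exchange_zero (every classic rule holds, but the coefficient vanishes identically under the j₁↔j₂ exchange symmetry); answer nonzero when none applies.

nonzero

m-sum: m₁+m₂ = 3/2+0 = 3/2, M = 3/2  ✓
triangle: |j₁−j₂| = 3/2 ≤ J = 3/2 ≤ j₁+j₂ = 7/2  ✓
exchange: j₁≠j₂ or m₁≠m₂ — the exchange symmetry imposes no constraint here
value check: CG = −√(4/15) = -0.516398 ≠ 0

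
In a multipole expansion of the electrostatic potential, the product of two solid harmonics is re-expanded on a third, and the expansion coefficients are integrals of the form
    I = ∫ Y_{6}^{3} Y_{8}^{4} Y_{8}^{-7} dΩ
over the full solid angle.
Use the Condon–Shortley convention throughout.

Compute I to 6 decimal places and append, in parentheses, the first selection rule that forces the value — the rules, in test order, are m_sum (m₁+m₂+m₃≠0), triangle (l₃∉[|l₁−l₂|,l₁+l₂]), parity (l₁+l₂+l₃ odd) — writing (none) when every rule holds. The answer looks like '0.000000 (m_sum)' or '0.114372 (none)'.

m-sum 0 ✓  L=22 even ✓  2≤8≤14 ✓
Π(2lᵢ+1) = 13×17×17 = 3757
triangle coeff Δ(6,8,8) = 1/13742520792
Σ_t [0,6]: t=0:+1/41803776000 t=1:−1/435456000 t=2:+1/39813120 t=3:−1/18662400 t=4:+1/39813120 t=5:−1/435456000 t=6:+1/41803776000 = -11/1393459200
(3j)²=600/96577 [(6 8 8; 0 0 0)], sign=-1
Σ_t [2,3]: t=2:+1/20901888000 t=3:−1/9405849600 = -11/188116992000
(3j)²=121/14858 [(6 8 8; 3 4 -7)], sign=+1
⇒ 4πI² = 36300/190969
I = (-1)√(36300/190969/(4π)) = -0.12298919
No selection rule forces the value: the integral is nonzero (none).

-0.122989 (none)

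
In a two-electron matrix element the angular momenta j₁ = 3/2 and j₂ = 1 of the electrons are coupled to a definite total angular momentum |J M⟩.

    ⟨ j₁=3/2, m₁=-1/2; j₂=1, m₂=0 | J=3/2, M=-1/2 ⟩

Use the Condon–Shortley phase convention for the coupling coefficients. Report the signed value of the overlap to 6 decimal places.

j₁+j₂−J=1  J+j₁−j₂=2  J−j₁+j₂=1  j₁+j₂+J+1=5
(j₁±m₁, j₂±m₂, J±M) = (1,2,1,1,1,2)
P² = 4/15
sum k=0..1:
  [0] +1/2 = 1/2
  [1] −1/1 = -1
S = -1/2
C² = P²·S² = 1/15 ; C = -0.258199

-0.258199  (= −√(1/15))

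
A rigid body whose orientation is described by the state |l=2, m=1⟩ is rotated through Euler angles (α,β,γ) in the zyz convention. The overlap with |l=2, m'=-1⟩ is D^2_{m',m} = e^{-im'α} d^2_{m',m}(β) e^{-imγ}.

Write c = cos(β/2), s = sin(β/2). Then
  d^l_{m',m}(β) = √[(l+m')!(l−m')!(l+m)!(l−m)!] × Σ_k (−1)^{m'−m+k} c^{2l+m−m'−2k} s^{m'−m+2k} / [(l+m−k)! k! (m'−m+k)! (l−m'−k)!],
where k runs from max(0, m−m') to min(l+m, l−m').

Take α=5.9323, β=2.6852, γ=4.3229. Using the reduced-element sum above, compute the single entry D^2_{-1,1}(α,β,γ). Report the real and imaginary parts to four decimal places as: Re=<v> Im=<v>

D^2_{-1,1}(5.9323,2.6852,4.3229) = e^{-i·-1·5.9323}·d^2_{-1,1}(2.6852)·e^{-i·1·4.3229}. Compute d first:
Half-angle: c=0.226221, s=0.974076. N=√(1·6·6·1)=6.000000
k∈{2,3} keeps every argument non-negative
  k=2: (−1)^0·6.0000/(2)·0.2262^2·0.9741^2 = +0.145671
  k=3: (−1)^1·6.0000/(6)·0.2262^0·0.9741^4 = -0.900267
d^2_{-1,1}(2.6852) = +0.145671 -0.900267 = -0.754596
Phases: e^{-i·(-1)·5.9323}=+0.939069-0.343729i, e^{-i·(1)·4.3229}=-0.379716+0.925103i ⇒ D=+0.029123-0.754034i

Re=0.0291 Im=-0.7540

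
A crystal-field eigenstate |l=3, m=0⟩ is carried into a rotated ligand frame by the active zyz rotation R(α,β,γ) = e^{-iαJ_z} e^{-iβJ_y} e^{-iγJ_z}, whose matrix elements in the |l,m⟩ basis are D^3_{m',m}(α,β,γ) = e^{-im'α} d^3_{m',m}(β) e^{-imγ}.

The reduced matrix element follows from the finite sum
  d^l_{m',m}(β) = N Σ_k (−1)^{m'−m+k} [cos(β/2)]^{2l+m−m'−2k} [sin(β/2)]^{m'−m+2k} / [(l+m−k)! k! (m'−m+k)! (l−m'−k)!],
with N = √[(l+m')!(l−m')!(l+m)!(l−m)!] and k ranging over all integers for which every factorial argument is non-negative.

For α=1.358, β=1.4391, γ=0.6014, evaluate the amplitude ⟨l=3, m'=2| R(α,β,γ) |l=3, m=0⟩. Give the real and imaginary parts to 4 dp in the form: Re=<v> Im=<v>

Split into d^3_{2,0}(β=1.4391) × two z-phases.
c=cos(1.439100/2)=0.752102, s=sin(1.439100/2)=0.659046; N=√[120·1·6·6]=65.726707
The bounds max(0,m−m')=0 and min(l+m,l−m')=1 give 2 terms
  k=0: (−1)^2·65.7267/(12)·0.7521^4·0.6590^2 = +0.761203
  k=1: (−1)^3·65.7267/(12)·0.7521^2·0.6590^4 = -0.584492
d^3_{2,0}(1.4391) = +0.761203 -0.584492 = +0.176711
Attach z-rotation phases: D = e^{-i(2)(1.3580)}·(+0.176711)·e^{-i(0)(0.6014)} = -0.160947-0.072957i

Re=-0.1609 Im=-0.0730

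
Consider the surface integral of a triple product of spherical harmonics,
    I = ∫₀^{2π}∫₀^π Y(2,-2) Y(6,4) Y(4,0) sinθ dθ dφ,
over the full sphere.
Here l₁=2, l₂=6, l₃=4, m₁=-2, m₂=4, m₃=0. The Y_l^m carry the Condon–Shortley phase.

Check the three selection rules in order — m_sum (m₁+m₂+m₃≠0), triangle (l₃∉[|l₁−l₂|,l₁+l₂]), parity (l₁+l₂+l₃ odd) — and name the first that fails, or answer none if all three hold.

m_sum

Σmᵢ = 2  ✗
l₃∈[|l₁−l₂|,l₁+l₂]=[4,8], have l₃=4
Σlᵢ = 12 ⇒ even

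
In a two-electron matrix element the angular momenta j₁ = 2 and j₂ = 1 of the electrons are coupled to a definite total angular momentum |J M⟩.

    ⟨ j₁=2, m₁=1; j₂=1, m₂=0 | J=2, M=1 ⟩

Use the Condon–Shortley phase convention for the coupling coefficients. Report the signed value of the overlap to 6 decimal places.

triangle: 1!×3!×1!/6! = 6/720
(j±m)!: 3!×1!×1!×1!×3!×1! = 36
prefactor² = (2J+1)×Δ×N² = 3/2
  k=0: +1/(0!×1!×1!×1!×2!×0!) = 1/2
  k=1: −1/(1!×0!×0!×0!×3!×1!) = -1/6
Σ = 1/3  ⇒  CG² = 3/2×(1/3)² = 1/6
CG = +√(1/6) = +0.408248

+0.408248  (= +√(1/6))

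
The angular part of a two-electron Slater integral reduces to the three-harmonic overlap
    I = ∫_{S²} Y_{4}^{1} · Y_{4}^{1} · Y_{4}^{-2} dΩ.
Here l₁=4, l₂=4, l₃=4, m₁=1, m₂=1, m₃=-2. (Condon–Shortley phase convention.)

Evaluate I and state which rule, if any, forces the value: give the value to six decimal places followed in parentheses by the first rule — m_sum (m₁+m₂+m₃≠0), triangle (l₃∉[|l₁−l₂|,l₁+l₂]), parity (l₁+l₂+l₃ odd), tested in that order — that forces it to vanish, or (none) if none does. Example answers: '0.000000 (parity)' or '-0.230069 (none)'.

m-sum 0 ✓  L=12 even ✓  0≤4≤8 ✓
Π(2lᵢ+1) = 9×9×9 = 729
triangle coeff Δ(4,4,4) = 1/450450
Σ_t [0,4]: t=0:+1/13824 t=1:−1/216 t=2:+1/64 t=3:−1/216 t=4:+1/13824 = 5/768
(3j)²=18/1001 [(4 4 4; 0 0 0)], sign=+1
Σ_t [1,3]: t=1:−1/576 t=2:+1/144 t=3:−1/576 = 1/288
(3j)²=20/1001 [(4 4 4; 1 1 -2)], sign=+1
⇒ 4πI² = 262440/1002001
I = (+1)√(262440/1002001/(4π)) = 0.14436968
No selection rule forces the value: the integral is nonzero (none).

0.144370 (none)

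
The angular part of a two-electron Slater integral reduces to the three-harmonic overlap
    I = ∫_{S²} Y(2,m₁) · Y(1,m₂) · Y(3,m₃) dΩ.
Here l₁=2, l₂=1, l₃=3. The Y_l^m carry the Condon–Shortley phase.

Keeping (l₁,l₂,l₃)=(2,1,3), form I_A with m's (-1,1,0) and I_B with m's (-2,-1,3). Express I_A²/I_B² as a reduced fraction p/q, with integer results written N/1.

1/5

Shared (l₁,l₂,l₃)=(2,1,3): N and (l;000)² cancel in I_A²/I_B².
A: Δ = 0!·4!·2!/7! = 1/105; Racah Σ t=0..0: t=0:+1/12 = 1/12; ⇒ 3j(2 1 3; -1 1 0)² = 1/35, sgn -1
B: Δ = 0!·4!·2!/7! = 1/105; Racah Σ t=0..0: t=0:+1/48 = 1/48; ⇒ 3j(2 1 3; -2 -1 3)² = 1/7, sgn +1
I_A²/I_B² = (1/35)/(1/7) = 1/5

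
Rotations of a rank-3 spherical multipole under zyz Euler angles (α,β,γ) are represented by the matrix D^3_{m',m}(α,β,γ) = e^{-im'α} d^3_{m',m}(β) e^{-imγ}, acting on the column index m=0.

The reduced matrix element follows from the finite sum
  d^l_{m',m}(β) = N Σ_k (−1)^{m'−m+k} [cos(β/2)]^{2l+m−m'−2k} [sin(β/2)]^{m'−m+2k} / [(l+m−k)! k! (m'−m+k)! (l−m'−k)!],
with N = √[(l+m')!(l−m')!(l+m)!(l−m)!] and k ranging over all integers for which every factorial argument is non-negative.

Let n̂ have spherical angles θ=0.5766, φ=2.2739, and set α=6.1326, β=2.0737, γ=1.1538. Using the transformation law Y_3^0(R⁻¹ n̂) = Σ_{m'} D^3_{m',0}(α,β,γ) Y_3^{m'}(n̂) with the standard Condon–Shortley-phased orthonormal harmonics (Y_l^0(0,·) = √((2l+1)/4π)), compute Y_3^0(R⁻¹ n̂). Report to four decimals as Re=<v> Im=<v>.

Need the full column D^3_{m',0} for m'=−3..3 at α=6.1326, β=2.0737, γ=1.1538.
cos(β/2)=0.508934, sin(β/2)=0.860805
d^3_{-3,0}: single k=3 term ⇒ +0.376024;  D = +0.338302-0.164152i
d^3_{-2,0}: k∈[2..3] ⇒ +0.272281 -0.778940 = -0.506659;  D = -0.483854+0.150294i
d^3_{-1,0}: k∈[1..3] ⇒ +0.101813 -0.873800 +0.833254 = +0.061267;  D = +0.060574-0.009191i
d^3_{0,0}: k∈[0..3] ⇒ +0.017377 -0.447403 +1.279929 -0.406846 = +0.443056;  D = +0.443056+0.000000i
d^3_{1,0}: k∈[0..2] ⇒ -0.101813 +0.873800 -0.833254 = -0.061267;  D = -0.060574-0.009191i
d^3_{2,0}: k∈[0..1] ⇒ +0.272281 -0.778940 = -0.506659;  D = -0.483854-0.150294i
d^3_{3,0}: single k=0 term ⇒ -0.376024;  D = -0.338302-0.164152i
Y_3^{m'}(θ=0.5766,φ=2.2739) and Σ D·Y over m':
  (+0.3383-0.1642i)·(+0.0580-0.0347i)  (-0.4839+0.1503i)·(-0.0417+0.2512i)  (+0.0606-0.0092i)·(-0.2864-0.3379i)  (+0.4431+0.0000i)·(+0.1608+0.0000i)  (-0.0606-0.0092i)·(+0.2864-0.3379i)  (-0.4839-0.1503i)·(-0.0417-0.2512i)  (-0.3383-0.1642i)·(-0.0580-0.0347i)
Y_3^0(R⁻¹ n̂) = +0.023077+0.000000i

Re=0.0231 Im=0.0000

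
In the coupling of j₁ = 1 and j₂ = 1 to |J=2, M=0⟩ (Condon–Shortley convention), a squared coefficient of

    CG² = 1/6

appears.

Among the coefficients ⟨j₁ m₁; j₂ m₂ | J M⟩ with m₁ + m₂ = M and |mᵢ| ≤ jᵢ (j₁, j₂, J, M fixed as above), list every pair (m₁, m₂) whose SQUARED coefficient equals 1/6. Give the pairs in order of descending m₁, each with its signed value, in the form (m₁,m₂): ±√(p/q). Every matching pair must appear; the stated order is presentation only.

Admissible pairs with m₁+m₂ = M = 0: (-1,1), (0,0), (1,-1)
  (m₁,m₂)=(1,-1): CG² = 1/6, CG = +√(1/6)   ← matches the target
  (m₁,m₂)=(0,0): CG² = 2/3, CG = +√(2/3)
  (m₁,m₂)=(-1,1): CG² = 1/6, CG = +√(1/6)   ← matches the target
Pairs with CG² = 1/6: (1,-1): +√(1/6); (-1,1): +√(1/6)

(1,-1): +√(1/6); (-1,1): +√(1/6)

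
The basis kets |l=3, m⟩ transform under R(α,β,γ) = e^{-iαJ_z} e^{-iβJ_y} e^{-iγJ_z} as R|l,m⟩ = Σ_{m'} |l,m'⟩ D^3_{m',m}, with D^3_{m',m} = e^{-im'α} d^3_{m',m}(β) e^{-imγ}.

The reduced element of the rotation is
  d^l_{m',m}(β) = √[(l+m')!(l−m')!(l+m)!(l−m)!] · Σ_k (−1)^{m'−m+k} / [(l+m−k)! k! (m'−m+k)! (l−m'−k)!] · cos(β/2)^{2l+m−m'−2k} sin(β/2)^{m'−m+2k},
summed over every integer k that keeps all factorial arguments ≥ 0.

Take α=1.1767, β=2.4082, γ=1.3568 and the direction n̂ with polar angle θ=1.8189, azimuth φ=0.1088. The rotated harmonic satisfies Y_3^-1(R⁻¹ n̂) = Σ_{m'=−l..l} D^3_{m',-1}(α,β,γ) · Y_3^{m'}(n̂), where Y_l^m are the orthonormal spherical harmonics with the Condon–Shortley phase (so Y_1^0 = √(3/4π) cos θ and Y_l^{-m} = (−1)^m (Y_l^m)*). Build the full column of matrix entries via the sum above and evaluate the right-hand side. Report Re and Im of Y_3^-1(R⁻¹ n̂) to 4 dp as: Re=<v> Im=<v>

Re=-0.0635 Im=0.0001

Need the full column D^3_{m',-1} for m'=−3..3 at α=1.1767, β=2.4082, γ=1.3568.
cos(β/2)=0.358533, sin(β/2)=0.933517
d^3_{-3,-1}: single k=2 term ⇒ +0.055771;  D = +0.009683-0.054924i
d^3_{-2,-1}: k∈[1..2] ⇒ +0.017489 -0.237129 = -0.219640;  D = +0.185080+0.118267i
d^3_{-1,-1}: k∈[0..2] ⇒ +0.002124 -0.115200 +0.585732 = +0.472656;  D = -0.387928+0.270030i
d^3_{0,-1}: k∈[0..2] ⇒ -0.019158 +0.389643 -0.880504 = -0.510019;  D = -0.108311-0.498385i
d^3_{1,-1}: k∈[0..2] ⇒ +0.086400 -0.780976 +0.661810 = -0.032767;  D = -0.032237-0.005869i
d^3_{2,-1}: k∈[0..1] ⇒ -0.237129 +0.803786 = +0.566657;  D = +0.307785-0.475782i
d^3_{3,-1}: single k=0 term ⇒ +0.378089;  D = -0.214265-0.311514i
Y_3^{m'}(θ=1.8189,φ=0.1088) and Σ D·Y over m':
  (+0.0097-0.0549i)·(+0.3600-0.1219i)  (+0.1851+0.1183i)·(-0.2303+0.0509i)  (-0.3879+0.2700i)·(-0.2175+0.0238i)  (-0.1083-0.4984i)·(+0.2473+0.0000i)  (-0.0322-0.0059i)·(+0.2175+0.0238i)  (+0.3078-0.4758i)·(-0.2303-0.0509i)  (-0.2143-0.3115i)·(-0.3600-0.1219i)
Y_3^-1(R⁻¹ n̂) = -0.063458+0.000134i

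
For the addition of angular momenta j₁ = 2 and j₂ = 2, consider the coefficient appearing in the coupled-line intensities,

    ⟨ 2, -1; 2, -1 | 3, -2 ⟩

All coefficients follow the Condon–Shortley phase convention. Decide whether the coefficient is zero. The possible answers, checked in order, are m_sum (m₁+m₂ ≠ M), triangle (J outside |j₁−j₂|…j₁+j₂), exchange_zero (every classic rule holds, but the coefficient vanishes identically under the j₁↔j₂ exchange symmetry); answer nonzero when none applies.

exchange_zero

m-sum: m₁+m₂ = -1+(-1) = -2, M = -2  ✓
triangle: |j₁−j₂| = 0 ≤ J = 3 ≤ j₁+j₂ = 4  ✓
exchange: j₁=j₂ and m₁=m₂, and (−1)^(j₁+j₂−J) = (−1)^1 = −1 forces ⟨j₁m₁;j₂m₂|JM⟩ = −⟨j₂m₂;j₁m₁|JM⟩ = −⟨j₁m₁;j₂m₂|JM⟩ ⇒ the coefficient vanishes identically
Racah sum check: Σ_k collapses to 0 ⇒ CG = 0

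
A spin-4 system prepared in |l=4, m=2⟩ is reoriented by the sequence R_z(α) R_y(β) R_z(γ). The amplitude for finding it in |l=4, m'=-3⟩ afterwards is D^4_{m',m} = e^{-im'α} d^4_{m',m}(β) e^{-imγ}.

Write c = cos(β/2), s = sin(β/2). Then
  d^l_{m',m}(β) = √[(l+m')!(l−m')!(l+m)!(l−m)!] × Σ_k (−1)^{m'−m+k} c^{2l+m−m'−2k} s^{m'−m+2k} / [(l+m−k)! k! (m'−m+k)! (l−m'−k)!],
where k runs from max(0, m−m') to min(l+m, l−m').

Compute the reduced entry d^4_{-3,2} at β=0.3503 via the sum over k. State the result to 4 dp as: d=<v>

d^4_{-3,2}(β=0.3503) via the finite sum:
c=cos(0.350300/2)=0.984700, s=sin(0.350300/2)=0.174256; N=√[1·5040·720·2]=2693.993318
k∈{5,6} keeps every argument non-negative
  k=5: (−1)^0·2693.9933/(240)·0.9847^3·0.1743^5 = +0.001722
  k=6: (−1)^1·2693.9933/(720)·0.9847^1·0.1743^7 = -0.000018
d^4_{-3,2}(0.3503) = +0.001722 -0.000018 = +0.001704

d=0.0017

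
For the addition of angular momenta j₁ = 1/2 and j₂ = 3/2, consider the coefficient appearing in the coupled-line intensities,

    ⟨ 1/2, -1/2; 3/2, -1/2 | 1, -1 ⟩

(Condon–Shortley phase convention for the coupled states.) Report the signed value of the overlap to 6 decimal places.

triangle: 1!×0!×2!/4! = 2/24
(j±m)!: 0!×1!×1!×2!×0!×2! = 4
prefactor² = (2J+1)×Δ×N² = 1
  k=1: −1/(1!×0!×0!×0!×0!×2!) = -1/2
Σ = -1/2  ⇒  CG² = 1×(-1/2)² = 1/4
CG = −√(1/4) = -0.500000

-0.500000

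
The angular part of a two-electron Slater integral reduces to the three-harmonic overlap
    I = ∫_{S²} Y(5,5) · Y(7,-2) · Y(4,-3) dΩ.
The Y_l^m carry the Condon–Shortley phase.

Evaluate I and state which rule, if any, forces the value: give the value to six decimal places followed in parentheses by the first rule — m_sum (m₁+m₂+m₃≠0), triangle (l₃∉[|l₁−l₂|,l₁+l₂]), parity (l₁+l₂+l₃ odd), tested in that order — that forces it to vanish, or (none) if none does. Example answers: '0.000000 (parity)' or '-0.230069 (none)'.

-0.045821 (none)

m-sum 0 ✓  L=16 even ✓  2≤4≤12 ✓
Π(2lᵢ+1) = 11×15×9 = 1485
triangle coeff Δ(5,7,4) = 1/6126120
Σ_t [3,5]: t=3:−1/69120 t=4:+1/20736 t=5:−1/69120 = 1/51840
(3j)²=280/21879 [(5 7 4; 0 0 0)], sign=+1
Σ_t [0,0]: t=0:+1/9676800 = 1/9676800
(3j)²=27/19448 [(5 7 4; 5 -2 -3)], sign=-1
⇒ 4πI² = 14175/537251
I = (-1)√(14175/537251/(4π)) = -0.04582136
No selection rule forces the value: the integral is nonzero (none).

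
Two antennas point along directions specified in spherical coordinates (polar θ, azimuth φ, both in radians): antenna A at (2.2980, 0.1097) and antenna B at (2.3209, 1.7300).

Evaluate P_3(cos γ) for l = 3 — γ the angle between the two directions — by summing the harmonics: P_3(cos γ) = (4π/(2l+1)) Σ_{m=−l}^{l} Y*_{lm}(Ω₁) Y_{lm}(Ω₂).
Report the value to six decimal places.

Expand P_3 via completeness: Σ_{m} conj(Y_{3,m}) at Ω₁ times Y_{3,m} at Ω₂ —
  [-3]  conj(Y_{3,-3})(Ω₁) = 0.16460 + 0.05622j ; Y_{3,-3}(Ω₂) = 0.07510 + 0.14510j ; Δ = 0.00421 + 0.02811j
  [-2]  conj(Y_{3,-2})(Ω₁) = -0.37006 - 0.08252j ; Y_{3,-2}(Ω₂) = 0.35418 - 0.11674j ; Δ = -0.14070 + 0.01398j
  [-1]  conj(Y_{3,-1})(Ω₁) = 0.29030 + 0.03197j ; Y_{3,-1}(Ω₂) = -0.04962 - 0.30902j ; Δ = -0.00452 - 0.09129j
  [+0]  conj(Y_{3,0})(Ω₁) = 0.19606 + 0.00000j ; Y_{3,0}(Ω₂) = 0.17206 + 0.00000j ; Δ = 0.03373 + 0.00000j
  [+1]  conj(Y_{3,1})(Ω₁) = -0.29030 + 0.03197j ; Y_{3,1}(Ω₂) = 0.04962 - 0.30902j ; Δ = -0.00452 + 0.09129j
  [+2]  conj(Y_{3,2})(Ω₁) = -0.37006 + 0.08252j ; Y_{3,2}(Ω₂) = 0.35418 + 0.11674j ; Δ = -0.14070 - 0.01398j
  [+3]  conj(Y_{3,3})(Ω₁) = -0.16460 + 0.05622j ; Y_{3,3}(Ω₂) = -0.07510 + 0.14510j ; Δ = 0.00421 - 0.02811j
Σ over m = -0.24830 + 0.00000j; ×(4π/7) → -0.44575 + 0.00000j. Real part: -0.445748

-0.445748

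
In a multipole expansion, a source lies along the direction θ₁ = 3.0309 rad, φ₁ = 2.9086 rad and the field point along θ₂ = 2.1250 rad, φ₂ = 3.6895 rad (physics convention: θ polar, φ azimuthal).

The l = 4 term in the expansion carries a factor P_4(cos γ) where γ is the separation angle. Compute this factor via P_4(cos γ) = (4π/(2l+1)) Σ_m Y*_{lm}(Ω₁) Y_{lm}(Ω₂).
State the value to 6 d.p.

Term-by-term m-sum for l=4 (normalisation 4π/9 = 1.396263):
  m=-4: (0.00004 - 0.00005j) × (-0.13458 - 0.18818j) = -0.00002 - 0.00000j  (running Σ = -0.00002 - 0.00000j)
  m=-3: (0.00128 - 0.00108j) × (-0.02951 - 0.40391j) = -0.00047 - 0.00049j  (running Σ = -0.00049 - 0.00049j)
  m=-2: (0.02157 - 0.01085j) × (0.10383 - 0.20191j) = 0.00005 - 0.00548j  (running Σ = -0.00044 - 0.00597j)
  m=-1: (0.19783 - 0.04695j) × (-0.19179 + 0.11704j) = -0.03245 + 0.03216j  (running Σ = -0.03289 + 0.02619j)
  m=0: (0.79520 + 0.00000j) × (-0.27758 + 0.00000j) = -0.22073 + 0.00000j  (running Σ = -0.25362 + 0.02619j)
  m=1: (-0.19783 - 0.04695j) × (0.19179 + 0.11704j) = -0.03245 - 0.03216j  (running Σ = -0.28607 - 0.00597j)
  m=2: (0.02157 + 0.01085j) × (0.10383 + 0.20191j) = 0.00005 + 0.00548j  (running Σ = -0.28602 - 0.00049j)
  m=3: (-0.00128 - 0.00108j) × (0.02951 - 0.40391j) = -0.00047 + 0.00049j  (running Σ = -0.28649 - 0.00000j)
  m=4: (0.00004 + 0.00005j) × (-0.13458 + 0.18818j) = -0.00002 + 0.00000j  (running Σ = -0.28651 - 0.00000j)
Σ over m = -0.28651 - 0.00000j; ×(4π/9) → -0.40004 - 0.00000j. Real part: -0.400044

-0.400044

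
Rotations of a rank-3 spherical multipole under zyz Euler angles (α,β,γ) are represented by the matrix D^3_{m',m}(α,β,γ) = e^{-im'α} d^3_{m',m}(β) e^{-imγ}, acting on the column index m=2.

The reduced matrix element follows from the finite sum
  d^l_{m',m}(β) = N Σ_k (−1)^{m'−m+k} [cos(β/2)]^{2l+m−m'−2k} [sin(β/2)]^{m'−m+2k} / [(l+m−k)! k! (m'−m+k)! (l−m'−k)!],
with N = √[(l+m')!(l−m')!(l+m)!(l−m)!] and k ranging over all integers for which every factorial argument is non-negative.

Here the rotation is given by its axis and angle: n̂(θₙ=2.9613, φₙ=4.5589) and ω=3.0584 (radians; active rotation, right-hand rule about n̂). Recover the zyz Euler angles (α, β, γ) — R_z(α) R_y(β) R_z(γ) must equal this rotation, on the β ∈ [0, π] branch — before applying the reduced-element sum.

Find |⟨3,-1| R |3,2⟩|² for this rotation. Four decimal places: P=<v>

P=0.0012

Axis–angle → zyz. n̂ = (sinθₙcosφₙ, sinθₙsinφₙ, cosθₙ) = (-0.027415, -0.177209, -0.983791), ω = 3.0584.
R = I cosω + sinω [n̂]ₓ + (1−cosω) n̂n̂ᵀ gives
  R = [-0.995041, +0.091450, +0.039123; -0.072050, -0.933844, +0.350349; +0.068574, +0.345793, +0.935802]
β = atan2(√(R₁₃²+R₂₃²), R₃₃) = 0.360270; α = atan2(R₂₃, R₁₃) mod 2π = 1.459588; γ = atan2(R₃₂, −R₃₁) mod 2π = 1.766566
D^3_{-1,2}(1.4596,0.3603,1.7666) = e^{-i·-1·1.4596}·d^3_{-1,2}(0.3603)·e^{-i·2·1.7666}. Compute d first:
Half-angle: c=0.983820, s=0.179162. N=√(2·24·120·1)=75.894664
The bounds max(0,m−m')=3 and min(l+m,l−m')=4 give 2 terms
  k=3: (−1)^0·75.8947/(12)·0.9838^3·0.1792^3 = +0.034635
  k=4: (−1)^1·75.8947/(24)·0.9838^1·0.1792^5 = -0.000574
d^3_{-1,2}(0.3603) = +0.034635 -0.000574 = +0.034061
|D^3_{-1,2}|² = |d^3_{-1,2}(β)|² = (+0.034061)² = 0.001160 (the z-rotation phases have unit modulus)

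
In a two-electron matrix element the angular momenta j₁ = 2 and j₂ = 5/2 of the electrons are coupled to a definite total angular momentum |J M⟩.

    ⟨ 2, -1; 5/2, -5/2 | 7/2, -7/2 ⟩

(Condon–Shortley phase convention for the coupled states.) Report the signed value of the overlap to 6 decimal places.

√[8·1!3!4!/9! · 1!3!0!5!0!7!] = √(11520)
  +(−1)^0/∏(0,1,3,0,0,4)! = 1/144  (running 1/144)
⟨..|..⟩ = √(11520)·(1/144) = +0.745356

+√(5/9) = +0.745356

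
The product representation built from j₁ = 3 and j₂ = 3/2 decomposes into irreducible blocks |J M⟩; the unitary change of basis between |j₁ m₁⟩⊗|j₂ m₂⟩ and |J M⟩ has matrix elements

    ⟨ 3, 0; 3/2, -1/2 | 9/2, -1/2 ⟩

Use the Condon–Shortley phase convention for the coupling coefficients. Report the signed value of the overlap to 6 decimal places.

√[10·0!6!3!/10! · 3!3!1!2!4!5!] = √(17280/7)
  +(−1)^0/∏(0,0,3,1,3,2)! = 1/72  (running 1/72)
⟨..|..⟩ = √(17280/7)·(1/72) = +0.690066

+√(10/21) ≈ +0.690066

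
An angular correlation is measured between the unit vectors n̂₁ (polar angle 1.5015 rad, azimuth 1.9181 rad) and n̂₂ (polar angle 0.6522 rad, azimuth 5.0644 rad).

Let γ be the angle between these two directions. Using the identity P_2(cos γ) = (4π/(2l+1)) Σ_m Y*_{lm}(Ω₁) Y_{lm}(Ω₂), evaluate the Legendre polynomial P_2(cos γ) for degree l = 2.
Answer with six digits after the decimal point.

Expand P_2 via completeness: Σ_{m} conj(Y_{2,m}) at Ω₁ times Y_{2,m} at Ω₂ —
  term(m=-2) = +0.054698-0.000515i   from Y*(Ω₁)=-0.295354-0.246062i, Y(Ω₂)=-0.108462+0.092104i
  term(m=-1) = -0.019886+0.000094i   from Y*(Ω₁)=-0.018163+0.050177i, Y(Ω₂)=+0.128484+0.349798i
  term(m=+0) = -0.087736-0.000000i   from Y*(Ω₁)=-0.310855-0.000000i, Y(Ω₂)=+0.282239+0.000000i
  term(m=+1) = -0.019886-0.000094i   from Y*(Ω₁)=+0.018163+0.050177i, Y(Ω₂)=-0.128484+0.349798i
  term(m=+2) = +0.054698+0.000515i   from Y*(Ω₁)=-0.295354+0.246062i, Y(Ω₂)=-0.108462-0.092104i
Total Σ_m = -0.018111+0.000000i. Multiply by 2.513274: -0.045518+0.000000i. P_2(cos γ) = -0.045518

-0.045518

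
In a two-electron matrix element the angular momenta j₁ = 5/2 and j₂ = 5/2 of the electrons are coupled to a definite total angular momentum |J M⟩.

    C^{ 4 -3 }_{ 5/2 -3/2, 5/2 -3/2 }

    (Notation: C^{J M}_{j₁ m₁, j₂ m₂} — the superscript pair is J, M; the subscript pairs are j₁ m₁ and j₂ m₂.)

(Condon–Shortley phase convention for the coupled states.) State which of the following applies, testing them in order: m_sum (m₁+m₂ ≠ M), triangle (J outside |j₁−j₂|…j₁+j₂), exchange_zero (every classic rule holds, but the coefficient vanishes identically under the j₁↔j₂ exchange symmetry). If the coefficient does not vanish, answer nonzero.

m-sum: m₁+m₂ = -3/2+(-3/2) = -3, M = -3  ✓
triangle: |j₁−j₂| = 0 ≤ J = 4 ≤ j₁+j₂ = 5  ✓
exchange: j₁=j₂ and m₁=m₂, and (−1)^(j₁+j₂−J) = (−1)^1 = −1 forces ⟨j₁m₁;j₂m₂|JM⟩ = −⟨j₂m₂;j₁m₁|JM⟩ = −⟨j₁m₁;j₂m₂|JM⟩ ⇒ the coefficient vanishes identically
Racah sum check: Σ_k collapses to 0 ⇒ CG = 0

exchange_zero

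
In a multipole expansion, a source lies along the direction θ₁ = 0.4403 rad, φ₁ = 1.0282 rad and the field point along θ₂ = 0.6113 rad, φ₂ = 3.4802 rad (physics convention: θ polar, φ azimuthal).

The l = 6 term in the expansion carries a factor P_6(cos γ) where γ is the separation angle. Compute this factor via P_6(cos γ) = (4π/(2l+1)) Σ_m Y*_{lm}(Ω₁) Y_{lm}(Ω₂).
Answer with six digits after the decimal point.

Expand P_6 via completeness: Σ_{m} conj(Y_{6,m}) at Ω₁ times Y_{6,m} at Ω₂ —
  m=-6: (+0.002877-0.000329i) × (-0.007678-0.015465i) = -0.000027-0.000042i  (running Σ = -0.000027-0.000042i)
  m=-5: (+0.008849-0.019365i) × (+0.010406+0.084703i) = +0.001732+0.000548i  (running Σ = +0.001705+0.000506i)
  m=-4: (-0.053162-0.077775i) × (+0.052995-0.241096i) = -0.021569+0.008695i  (running Σ = -0.019863+0.009201i)
  m=-3: (-0.273374+0.015597i) × (-0.232563+0.375119i) = +0.057726-0.106175i  (running Σ = +0.037863-0.096974i)
  m=-2: (-0.231119+0.437930i) × (+0.315160-0.253409i) = +0.038136+0.196586i  (running Σ = +0.075999+0.099612i)
  m=-1: (+0.209097+0.346782i) × (+0.050723-0.017863i) = +0.016801+0.013855i  (running Σ = +0.092799+0.113467i)
  m=0: (-0.217999-0.000000i) × (-0.418337+0.000000i) = +0.091197+0.000000i  (running Σ = +0.183996+0.113467i)
  m=1: (-0.209097+0.346782i) × (-0.050723-0.017863i) = +0.016801-0.013855i  (running Σ = +0.200797+0.099612i)
  m=2: (-0.231119-0.437930i) × (+0.315160+0.253409i) = +0.038136-0.196586i  (running Σ = +0.238933-0.096974i)
  m=3: (+0.273374+0.015597i) × (+0.232563+0.375119i) = +0.057726+0.106175i  (running Σ = +0.296659+0.009201i)
  m=4: (-0.053162+0.077775i) × (+0.052995+0.241096i) = -0.021569-0.008695i  (running Σ = +0.275090+0.000506i)
  m=5: (-0.008849-0.019365i) × (-0.010406+0.084703i) = +0.001732-0.000548i  (running Σ = +0.276823-0.000042i)
  m=6: (+0.002877+0.000329i) × (-0.007678+0.015465i) = -0.000027+0.000042i  (running Σ = +0.276796+0.000000i)
Σ over m = +0.276796+0.000000i; ×(4π/13) → +0.267563+0.000000i. Real part: 0.267563

0.267563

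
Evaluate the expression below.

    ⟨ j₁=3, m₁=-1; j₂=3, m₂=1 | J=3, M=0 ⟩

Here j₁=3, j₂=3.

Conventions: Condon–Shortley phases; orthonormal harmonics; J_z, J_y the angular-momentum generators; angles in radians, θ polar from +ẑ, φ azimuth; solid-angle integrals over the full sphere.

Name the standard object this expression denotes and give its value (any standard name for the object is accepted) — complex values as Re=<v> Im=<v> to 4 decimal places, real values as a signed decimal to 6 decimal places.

This is a Clebsch–Gordan (vector-coupling) coefficient.
√[7·3!3!3!/10! · 2!4!4!2!3!3!] = √(864/25)
  +(−1)^1/∏(1,2,3,3,0,0)! = -1/72  (running -1/72)
  +(−1)^2/∏(2,1,2,2,1,1)! = 1/8  (running 1/9)
  +(−1)^3/∏(3,0,1,1,2,2)! = -1/24  (running 5/72)
⟨..|..⟩ = √(864/25)·(5/72) = +0.408248

Clebsch–Gordan coefficient, +√(1/6) ≈ +0.408248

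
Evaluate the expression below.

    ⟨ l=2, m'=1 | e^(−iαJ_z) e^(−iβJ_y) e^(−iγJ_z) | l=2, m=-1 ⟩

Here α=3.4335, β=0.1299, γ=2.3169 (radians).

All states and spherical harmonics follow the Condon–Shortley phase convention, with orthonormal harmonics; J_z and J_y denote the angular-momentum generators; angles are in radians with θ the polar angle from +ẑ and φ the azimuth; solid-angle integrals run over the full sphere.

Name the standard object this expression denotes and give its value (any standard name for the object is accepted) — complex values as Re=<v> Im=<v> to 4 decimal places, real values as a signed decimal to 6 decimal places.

This is a Wigner D-matrix element — the rotation-matrix element ⟨l m'| R(α,β,γ) |l m⟩ in the angular-momentum basis.
D^2_{1,-1}(3.4335,0.1299,2.3169) = e^{-i·1·3.4335}·d^2_{1,-1}(0.1299)·e^{-i·-1·2.3169}. Compute d first:
c=cos(0.129900/2)=0.997891, s=sin(0.129900/2)=0.064904; N=√[6·1·1·6]=6.000000
k: max(0,(-1)−(1))=0 … min(2+(-1),2−(1))=1
  k=0: (−1)^2·6.0000/(2)·0.9979^2·0.0649^2 = +0.012584
  k=1: (−1)^3·6.0000/(6)·0.9979^0·0.0649^4 = -0.000018
d^2_{1,-1}(0.1299) = +0.012584 -0.000018 = +0.012567
Phases: e^{-i·(1)·3.4335}=-0.957697+0.287779i, e^{-i·(-1)·2.3169}=-0.678783+0.734339i ⇒ D=+0.005514-0.011293i

Wigner D-matrix element, Re=0.0055 Im=-0.0113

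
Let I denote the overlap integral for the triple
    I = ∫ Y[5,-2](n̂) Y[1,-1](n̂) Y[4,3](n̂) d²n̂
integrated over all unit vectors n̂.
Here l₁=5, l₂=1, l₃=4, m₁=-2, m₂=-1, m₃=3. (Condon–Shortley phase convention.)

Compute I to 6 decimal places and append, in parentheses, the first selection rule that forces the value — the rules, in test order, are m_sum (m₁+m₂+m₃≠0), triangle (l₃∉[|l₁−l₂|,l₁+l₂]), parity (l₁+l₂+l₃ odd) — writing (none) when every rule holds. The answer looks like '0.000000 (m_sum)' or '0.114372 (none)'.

0.085055 (none)

m-sum 0 ✓  L=10 even ✓  4≤4≤6 ✓
Π(2lᵢ+1) = 11×3×9 = 297
triangle coeff Δ(5,1,4) = 1/495
Σ_t [1,1]: t=1:−1/576 = -1/576
(3j)²=5/99 [(5 1 4; 0 0 0)], sign=-1
Σ_t [0,0]: t=0:+1/10080 = 1/10080
(3j)²=1/165 [(5 1 4; -2 -1 3)], sign=-1
⇒ 4πI² = 1/11
I = (+1)√(1/11/(4π)) = 0.08505478
No selection rule forces the value: the integral is nonzero (none).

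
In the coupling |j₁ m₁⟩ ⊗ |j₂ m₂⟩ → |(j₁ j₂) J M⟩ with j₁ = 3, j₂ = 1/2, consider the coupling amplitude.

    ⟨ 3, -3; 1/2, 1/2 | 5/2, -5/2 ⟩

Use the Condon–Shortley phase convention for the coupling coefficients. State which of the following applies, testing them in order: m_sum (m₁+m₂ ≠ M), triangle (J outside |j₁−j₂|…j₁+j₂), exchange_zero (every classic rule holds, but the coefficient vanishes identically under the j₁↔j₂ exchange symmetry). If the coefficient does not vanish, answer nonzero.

m-sum: m₁+m₂ = -3+1/2 = -5/2, M = -5/2  ✓
triangle: |j₁−j₂| = 5/2 ≤ J = 5/2 ≤ j₁+j₂ = 7/2  ✓
exchange: j₁≠j₂ or m₁≠m₂ — the exchange symmetry imposes no constraint here
value check: CG = −√(6/7) = -0.925820 ≠ 0

nonzero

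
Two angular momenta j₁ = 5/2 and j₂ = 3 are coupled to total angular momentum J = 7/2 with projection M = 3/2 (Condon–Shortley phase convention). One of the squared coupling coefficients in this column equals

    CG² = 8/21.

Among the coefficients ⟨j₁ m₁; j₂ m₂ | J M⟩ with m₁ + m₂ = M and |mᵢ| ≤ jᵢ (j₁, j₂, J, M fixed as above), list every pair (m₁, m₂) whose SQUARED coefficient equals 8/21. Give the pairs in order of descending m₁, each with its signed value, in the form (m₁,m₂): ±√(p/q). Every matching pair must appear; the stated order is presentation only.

(5/2,-1): +√(8/21)

Admissible pairs with m₁+m₂ = M = 3/2: (-3/2,3), (-1/2,2), (1/2,1), (3/2,0), (5/2,-1)
  (m₁,m₂)=(5/2,-1): CG² = 8/21, CG = +√(8/21)   ← matches the target
  (m₁,m₂)=(3/2,0): CG² = 0/1, CG = 0
  (m₁,m₂)=(1/2,1): CG² = 5/21, CG = −√(5/21)
  (m₁,m₂)=(-1/2,2): CG² = 2/21, CG = +√(2/21)
  (m₁,m₂)=(-3/2,3): CG² = 2/7, CG = +√(2/7)
Pairs with CG² = 8/21: (5/2,-1): +√(8/21)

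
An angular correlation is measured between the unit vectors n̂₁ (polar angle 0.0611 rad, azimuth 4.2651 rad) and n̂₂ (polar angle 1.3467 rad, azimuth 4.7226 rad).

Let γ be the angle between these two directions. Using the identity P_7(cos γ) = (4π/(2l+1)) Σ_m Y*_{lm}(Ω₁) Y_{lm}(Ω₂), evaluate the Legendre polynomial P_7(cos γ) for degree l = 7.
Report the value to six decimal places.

-0.256804

Term-by-term m-sum for l=7 (normalisation 4π/15 = 0.837758):
  m=-7: (0.000000, -0.000000) × (-0.029910, -0.417745) = (-0.000000, 0.000000)  (running Σ = (-0.000000, 0.000000))
  m=-6: (0.000000, 0.000000) × (-0.356502, 0.021869) = (-0.000000, -0.000000)  (running Σ = (-0.000000, -0.000000))
  m=-5: (-0.000003, 0.000002) × (-0.005907, -0.115590) = (0.000000, 0.000000)  (running Σ = (0.000000, 0.000000))
  m=-4: (-0.000022, -0.000099) × (-0.347215, 0.014190) = (0.000009, 0.000034)  (running Σ = (0.000009, 0.000034))
  m=-3: (0.001942, 0.000453) × (-0.000281, -0.009162) = (0.000004, -0.000018)  (running Σ = (0.000013, 0.000016))
  m=-2: (-0.017254, 0.021502) × (-0.327693, 0.006693) = (0.005510, -0.007161)  (running Σ = (0.005523, -0.007145))
  m=-1: (-0.105267, -0.219436) × (0.000325, 0.031842) = (0.006953, -0.003423)  (running Σ = (0.012476, -0.010568))
  m=0: (1.036180, -0.000000) × (-0.319915, 0.000000) = (-0.331489, 0.000000)  (running Σ = (-0.319014, -0.010568))
  m=1: (0.105267, -0.219436) × (-0.000325, 0.031842) = (0.006953, 0.003423)  (running Σ = (-0.312061, -0.007145))
  m=2: (-0.017254, -0.021502) × (-0.327693, -0.006693) = (0.005510, 0.007161)  (running Σ = (-0.306551, 0.000016))
  m=3: (-0.001942, 0.000453) × (0.000281, -0.009162) = (0.000004, 0.000018)  (running Σ = (-0.306547, 0.000034))
  m=4: (-0.000022, 0.000099) × (-0.347215, -0.014190) = (0.000009, -0.000034)  (running Σ = (-0.306538, 0.000000))
  m=5: (0.000003, 0.000002) × (0.005907, -0.115590) = (0.000000, -0.000000)  (running Σ = (-0.306538, -0.000000))
  m=6: (0.000000, -0.000000) × (-0.356502, -0.021869) = (-0.000000, 0.000000)  (running Σ = (-0.306538, 0.000000))
  m=7: (-0.000000, -0.000000) × (0.029910, -0.417745) = (-0.000000, -0.000000)  (running Σ = (-0.306538, -0.000000))
Total Σ_m = (-0.306538, -0.000000). Multiply by 0.837758: (-0.256804, -0.000000). P_7(cos γ) = -0.256804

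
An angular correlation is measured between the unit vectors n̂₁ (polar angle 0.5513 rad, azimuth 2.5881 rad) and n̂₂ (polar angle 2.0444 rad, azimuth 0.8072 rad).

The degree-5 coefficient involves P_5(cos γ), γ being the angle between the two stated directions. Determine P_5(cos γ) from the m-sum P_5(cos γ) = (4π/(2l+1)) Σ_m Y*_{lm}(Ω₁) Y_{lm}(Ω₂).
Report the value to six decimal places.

-0.120892

Expand P_5 via completeness: Σ_{m} conj(Y_{5,m}) at Ω₁ times Y_{5,m} at Ω₂ —
  m=-5: Y*=0.01703 + 0.00669j  Y=-0.16217 + 0.20203j  product -0.00411 + 0.00236j
  m=-4: Y*=-0.05644 - 0.07531j  Y=0.41828 - 0.03657j  product -0.02636 - 0.02944j
  m=-3: Y*=0.02463 + 0.27386j  Y=-0.15988 - 0.14023j  product 0.03446 - 0.04724j
  m=-2: Y*=0.20854 - 0.41692j  Y=-0.01003 - 0.22992j  product -0.09795 - 0.04377j
  m=-1: Y*=-0.27096 + 0.16743j  Y=-0.19781 + 0.20663j  product 0.01900 - 0.08911j
  m=+0: Y*=-0.26121 + 0.00000j  Y=-0.16880 + 0.00000j  product 0.04409 + 0.00000j
  m=+1: Y*=0.27096 + 0.16743j  Y=0.19781 + 0.20663j  product 0.01900 + 0.08911j
  m=+2: Y*=0.20854 + 0.41692j  Y=-0.01003 + 0.22992j  product -0.09795 + 0.04377j
  m=+3: Y*=-0.02463 + 0.27386j  Y=0.15988 - 0.14023j  product 0.03446 + 0.04724j
  m=+4: Y*=-0.05644 + 0.07531j  Y=0.41828 + 0.03657j  product -0.02636 + 0.02944j
  m=+5: Y*=-0.01703 + 0.00669j  Y=0.16217 + 0.20203j  product -0.00411 - 0.00236j
Σ over m = -0.10582 + 0.00000j; ×(4π/11) → -0.12089 + 0.00000j. Real part: -0.120892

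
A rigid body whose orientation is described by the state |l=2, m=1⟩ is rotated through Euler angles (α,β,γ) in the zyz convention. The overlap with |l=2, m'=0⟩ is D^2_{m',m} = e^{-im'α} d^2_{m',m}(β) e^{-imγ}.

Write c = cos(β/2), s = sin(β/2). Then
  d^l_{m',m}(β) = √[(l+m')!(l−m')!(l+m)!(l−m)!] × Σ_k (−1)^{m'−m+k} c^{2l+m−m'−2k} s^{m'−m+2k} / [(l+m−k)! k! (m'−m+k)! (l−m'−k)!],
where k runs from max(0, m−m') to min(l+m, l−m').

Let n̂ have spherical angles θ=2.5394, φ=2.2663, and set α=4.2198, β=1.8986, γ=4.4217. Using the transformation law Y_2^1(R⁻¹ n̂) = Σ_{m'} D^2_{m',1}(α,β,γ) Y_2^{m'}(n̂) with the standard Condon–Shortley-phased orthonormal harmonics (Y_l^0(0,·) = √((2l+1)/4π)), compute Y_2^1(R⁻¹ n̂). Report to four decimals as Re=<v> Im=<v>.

Need the full column D^2_{m',1} for m'=−2..2 at α=4.2198, β=1.8986, γ=4.4217.
cos(β/2)=0.582252, sin(β/2)=0.813008
d^2_{-2,1}: single k=3 term ⇒ +0.625786;  D = -0.400499-0.480842i
d^2_{-1,1}: k∈[2..3] ⇒ +0.672254 -0.436897 = +0.235357;  D = +0.230576-0.047196i
d^2_{0,1}: k∈[1..2] ⇒ +0.393101 -0.766428 = -0.373327;  D = +0.107000-0.357665i
d^2_{1,1}: k∈[0..1] ⇒ +0.114933 -0.672254 = -0.557321;  D = +0.394920+0.393249i
d^2_{2,1}: single k=0 term ⇒ -0.320966;  D = -0.307107+0.093296i
Y_2^{m'}(θ=2.5394,φ=2.2663) and Σ D·Y over m':
  (-0.4005-0.4808i)·(-0.0222+0.1219i)  (+0.2306-0.0472i)·(+0.2311+0.2769i)  (+0.1070-0.3577i)·(+0.3272+0.0000i)  (+0.3949+0.3932i)·(-0.2311+0.2769i)  (-0.3071+0.0933i)·(-0.0222-0.1219i)
Y_2^1(R⁻¹ n̂) = -0.013083-0.048422i

Re=-0.0131 Im=-0.0484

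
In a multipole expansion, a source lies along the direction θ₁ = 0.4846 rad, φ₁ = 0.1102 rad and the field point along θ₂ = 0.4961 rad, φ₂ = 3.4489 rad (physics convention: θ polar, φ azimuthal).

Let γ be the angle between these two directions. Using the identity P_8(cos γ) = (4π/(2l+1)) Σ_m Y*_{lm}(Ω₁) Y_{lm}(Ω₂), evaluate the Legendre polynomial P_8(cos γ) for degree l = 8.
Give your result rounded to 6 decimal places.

Summing Y*_{l m}(θ₁,φ₁)·Y_{l m}(θ₂,φ₂) over m ∈ [−8, 8]; prefactor 4π/(2·8+1) = 0.739198:
  m=-8: Y*=0.00073 + 0.00088j  Y=-0.00105 - 0.00086j  product -0.00000 - 0.00000j
  m=-7: Y*=0.00623 + 0.00606j  Y=0.00550 + 0.00840j  product -0.00002 + 0.00009j
  m=-6: Y*=0.03263 + 0.02539j  Y=-0.01252 - 0.04470j  product 0.00073 - 0.00178j
  m=-5: Y*=0.11762 + 0.07228j  Y=-0.00515 + 0.15022j  product -0.01146 + 0.01730j
  m=-4: Y*=0.29527 + 0.13930j  Y=0.11502 - 0.32355j  product 0.07903 - 0.07951j
  m=-3: Y*=0.48423 + 0.16619j  Y=-0.31140 + 0.41059j  product -0.21902 + 0.14707j
  m=-2: Y*=0.39705 + 0.08895j  Y=0.30699 - 0.21668j  product 0.14117 - 0.05872j
  m=-1: Y*=-0.12684 - 0.01403j  Y=0.16058 - 0.05096j  product -0.02108 + 0.00421j
  m=+0: Y*=-0.45833 + 0.00000j  Y=-0.44387 + 0.00000j  product 0.20344 + 0.00000j
  m=+1: Y*=0.12684 - 0.01403j  Y=-0.16058 - 0.05096j  product -0.02108 - 0.00421j
  m=+2: Y*=0.39705 - 0.08895j  Y=0.30699 + 0.21668j  product 0.14117 + 0.05872j
  m=+3: Y*=-0.48423 + 0.16619j  Y=0.31140 + 0.41059j  product -0.21902 - 0.14707j
  m=+4: Y*=0.29527 - 0.13930j  Y=0.11502 + 0.32355j  product 0.07903 + 0.07951j
  m=+5: Y*=-0.11762 + 0.07228j  Y=0.00515 + 0.15022j  product -0.01146 - 0.01730j
  m=+6: Y*=0.03263 - 0.02539j  Y=-0.01252 + 0.04470j  product 0.00073 + 0.00178j
  m=+7: Y*=-0.00623 + 0.00606j  Y=-0.00550 + 0.00840j  product -0.00002 - 0.00009j
  m=+8: Y*=0.00073 - 0.00088j  Y=-0.00105 + 0.00086j  product -0.00000 + 0.00000j
Σ over m = 0.14212 + 0.00000j; ×(4π/17) → 0.10505 + 0.00000j. Real part: 0.105054

0.105054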